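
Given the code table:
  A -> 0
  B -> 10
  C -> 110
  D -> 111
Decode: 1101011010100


Decoding:
110 -> C
10 -> B
110 -> C
10 -> B
10 -> B
0 -> A


Result: CBCBBA


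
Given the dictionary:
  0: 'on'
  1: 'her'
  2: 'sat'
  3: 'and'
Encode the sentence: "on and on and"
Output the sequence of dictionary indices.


Look up each word in the dictionary:
  'on' -> 0
  'and' -> 3
  'on' -> 0
  'and' -> 3

Encoded: [0, 3, 0, 3]


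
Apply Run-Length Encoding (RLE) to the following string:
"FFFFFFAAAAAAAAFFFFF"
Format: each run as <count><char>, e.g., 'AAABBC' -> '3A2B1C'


Scanning runs left to right:
  i=0: run of 'F' x 6 -> '6F'
  i=6: run of 'A' x 8 -> '8A'
  i=14: run of 'F' x 5 -> '5F'

RLE = 6F8A5F


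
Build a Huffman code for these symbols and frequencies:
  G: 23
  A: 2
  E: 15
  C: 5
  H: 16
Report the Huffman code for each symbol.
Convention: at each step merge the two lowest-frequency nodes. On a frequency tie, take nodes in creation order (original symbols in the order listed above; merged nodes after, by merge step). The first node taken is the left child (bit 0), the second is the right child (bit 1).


Huffman tree construction:
Step 1: Merge A(2) + C(5) = 7
Step 2: Merge (A+C)(7) + E(15) = 22
Step 3: Merge H(16) + ((A+C)+E)(22) = 38
Step 4: Merge G(23) + (H+((A+C)+E))(38) = 61
Read each symbol's code off the tree from the root (left child = 0, right child = 1).

Codes:
  G: 0 (length 1)
  A: 1100 (length 4)
  E: 111 (length 3)
  C: 1101 (length 4)
  H: 10 (length 2)
Average code length: 128/61 = 2.0984 bits/symbol


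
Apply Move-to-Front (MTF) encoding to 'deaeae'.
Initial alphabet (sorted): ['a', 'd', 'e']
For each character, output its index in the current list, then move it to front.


MTF encoding:
'd': index 1 in ['a', 'd', 'e'] -> ['d', 'a', 'e']
'e': index 2 in ['d', 'a', 'e'] -> ['e', 'd', 'a']
'a': index 2 in ['e', 'd', 'a'] -> ['a', 'e', 'd']
'e': index 1 in ['a', 'e', 'd'] -> ['e', 'a', 'd']
'a': index 1 in ['e', 'a', 'd'] -> ['a', 'e', 'd']
'e': index 1 in ['a', 'e', 'd'] -> ['e', 'a', 'd']


Output: [1, 2, 2, 1, 1, 1]


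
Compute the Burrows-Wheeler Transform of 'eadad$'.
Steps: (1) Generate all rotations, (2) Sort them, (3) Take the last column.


Rotations (sorted):
  0: $eadad -> last char: d
  1: ad$ead -> last char: d
  2: adad$e -> last char: e
  3: d$eada -> last char: a
  4: dad$ea -> last char: a
  5: eadad$ -> last char: $


BWT = ddeaa$


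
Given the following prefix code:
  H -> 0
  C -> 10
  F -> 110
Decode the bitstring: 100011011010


Decoding step by step:
Bits 10 -> C
Bits 0 -> H
Bits 0 -> H
Bits 110 -> F
Bits 110 -> F
Bits 10 -> C


Decoded message: CHHFFC


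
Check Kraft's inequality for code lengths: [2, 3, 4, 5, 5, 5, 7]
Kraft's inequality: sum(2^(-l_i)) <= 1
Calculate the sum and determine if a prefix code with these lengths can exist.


Sum = 2^(-2) + 2^(-3) + 2^(-4) + 2^(-5) + 2^(-5) + 2^(-5) + 2^(-7)
    = 0.25 + 0.125 + 0.0625 + 0.03125 + 0.03125 + 0.03125 + 0.0078125
    = 69/128 = 0.5390625
Since 0.5390625 <= 1, Kraft's inequality IS satisfied.
A prefix code with these lengths CAN exist.

Kraft sum = 0.5390625. Satisfied.


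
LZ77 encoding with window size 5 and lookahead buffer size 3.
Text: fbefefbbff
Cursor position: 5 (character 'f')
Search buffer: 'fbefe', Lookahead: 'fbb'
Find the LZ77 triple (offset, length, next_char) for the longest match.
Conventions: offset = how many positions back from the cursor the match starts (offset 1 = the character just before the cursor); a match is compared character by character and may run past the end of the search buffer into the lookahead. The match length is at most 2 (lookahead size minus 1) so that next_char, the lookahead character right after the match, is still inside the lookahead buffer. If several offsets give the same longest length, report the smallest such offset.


Try each offset into the search buffer:
  offset=1 (pos 4, char 'e'): match length 0
  offset=2 (pos 3, char 'f'): match length 1
  offset=3 (pos 2, char 'e'): match length 0
  offset=4 (pos 1, char 'b'): match length 0
  offset=5 (pos 0, char 'f'): match length 2
Longest match has length 2 at offset 5.
next_char = character at position 5 + 2 = 7 -> 'b'

Best match: offset=5, length=2 (matching 'fb' starting at position 0)
LZ77 triple: (5, 2, 'b')


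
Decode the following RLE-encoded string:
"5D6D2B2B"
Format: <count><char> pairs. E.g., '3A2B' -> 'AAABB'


Expanding each <count><char> pair:
  5D -> 'DDDDD'
  6D -> 'DDDDDD'
  2B -> 'BB'
  2B -> 'BB'

Decoded = DDDDDDDDDDDBBBB


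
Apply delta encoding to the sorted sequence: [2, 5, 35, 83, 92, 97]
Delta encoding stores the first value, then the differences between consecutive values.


First value: 2
Deltas:
  5 - 2 = 3
  35 - 5 = 30
  83 - 35 = 48
  92 - 83 = 9
  97 - 92 = 5


Delta encoded: [2, 3, 30, 48, 9, 5]


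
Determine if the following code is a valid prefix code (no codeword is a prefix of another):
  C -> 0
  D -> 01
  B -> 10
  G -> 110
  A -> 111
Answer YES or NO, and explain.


Checking each pair (does one codeword prefix another?):
  C='0' vs D='01': prefix -- VIOLATION

NO -- this is NOT a valid prefix code. C (0) is a prefix of D (01).


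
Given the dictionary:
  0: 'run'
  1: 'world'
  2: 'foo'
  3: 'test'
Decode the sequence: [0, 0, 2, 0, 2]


Look up each index in the dictionary:
  0 -> 'run'
  0 -> 'run'
  2 -> 'foo'
  0 -> 'run'
  2 -> 'foo'

Decoded: "run run foo run foo"


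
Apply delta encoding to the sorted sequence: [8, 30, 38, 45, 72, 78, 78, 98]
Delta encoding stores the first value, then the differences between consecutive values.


First value: 8
Deltas:
  30 - 8 = 22
  38 - 30 = 8
  45 - 38 = 7
  72 - 45 = 27
  78 - 72 = 6
  78 - 78 = 0
  98 - 78 = 20


Delta encoded: [8, 22, 8, 7, 27, 6, 0, 20]


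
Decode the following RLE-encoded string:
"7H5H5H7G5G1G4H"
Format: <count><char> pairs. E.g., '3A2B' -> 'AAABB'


Expanding each <count><char> pair:
  7H -> 'HHHHHHH'
  5H -> 'HHHHH'
  5H -> 'HHHHH'
  7G -> 'GGGGGGG'
  5G -> 'GGGGG'
  1G -> 'G'
  4H -> 'HHHH'

Decoded = HHHHHHHHHHHHHHHHHGGGGGGGGGGGGGHHHH


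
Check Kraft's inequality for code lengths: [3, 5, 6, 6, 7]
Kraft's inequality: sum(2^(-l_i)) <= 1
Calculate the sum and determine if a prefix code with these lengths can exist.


Sum = 2^(-3) + 2^(-5) + 2^(-6) + 2^(-6) + 2^(-7)
    = 0.125 + 0.03125 + 0.015625 + 0.015625 + 0.0078125
    = 25/128 = 0.1953125
Since 0.1953125 <= 1, Kraft's inequality IS satisfied.
A prefix code with these lengths CAN exist.

Kraft sum = 0.1953125. Satisfied.


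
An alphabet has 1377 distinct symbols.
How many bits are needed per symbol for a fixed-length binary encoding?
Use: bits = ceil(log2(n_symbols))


log2(1377) = 10.4273
Bracket: 2^10 = 1024 < 1377 <= 2^11 = 2048
So ceil(log2(1377)) = 11

bits = ceil(log2(1377)) = ceil(10.4273) = 11 bits


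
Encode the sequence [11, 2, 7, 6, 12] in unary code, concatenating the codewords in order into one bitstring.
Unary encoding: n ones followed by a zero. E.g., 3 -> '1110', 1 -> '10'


Encode each number as n ones followed by a terminating 0:
  11 -> 111111111110 (12 bits)
  2 -> 110 (3 bits)
  7 -> 11111110 (8 bits)
  6 -> 1111110 (7 bits)
  12 -> 1111111111110 (13 bits)
Total length = 12 + 3 + 8 + 7 + 13 = 43 bits.

Unary([11, 2, 7, 6, 12]) = 1111111111101101111111011111101111111111110 (43 bits)


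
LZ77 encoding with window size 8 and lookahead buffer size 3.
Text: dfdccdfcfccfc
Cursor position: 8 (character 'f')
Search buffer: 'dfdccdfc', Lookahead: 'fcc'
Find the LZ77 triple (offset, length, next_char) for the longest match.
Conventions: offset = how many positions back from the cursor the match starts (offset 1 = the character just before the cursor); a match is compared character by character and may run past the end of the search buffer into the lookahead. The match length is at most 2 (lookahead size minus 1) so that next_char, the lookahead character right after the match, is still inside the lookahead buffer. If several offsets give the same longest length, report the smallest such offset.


Try each offset into the search buffer:
  offset=1 (pos 7, char 'c'): match length 0
  offset=2 (pos 6, char 'f'): match length 2
  offset=3 (pos 5, char 'd'): match length 0
  offset=4 (pos 4, char 'c'): match length 0
  offset=5 (pos 3, char 'c'): match length 0
  offset=6 (pos 2, char 'd'): match length 0
  offset=7 (pos 1, char 'f'): match length 1
  offset=8 (pos 0, char 'd'): match length 0
Longest match has length 2 at offset 2.
next_char = character at position 8 + 2 = 10 -> 'c'

Best match: offset=2, length=2 (matching 'fc' starting at position 6)
LZ77 triple: (2, 2, 'c')


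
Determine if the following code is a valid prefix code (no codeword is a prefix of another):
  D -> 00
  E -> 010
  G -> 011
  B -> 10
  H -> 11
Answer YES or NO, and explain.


Checking each pair (does one codeword prefix another?):
  D='00' vs E='010': no prefix
  D='00' vs G='011': no prefix
  D='00' vs B='10': no prefix
  D='00' vs H='11': no prefix
  E='010' vs D='00': no prefix
  E='010' vs G='011': no prefix
  E='010' vs B='10': no prefix
  E='010' vs H='11': no prefix
  G='011' vs D='00': no prefix
  G='011' vs E='010': no prefix
  G='011' vs B='10': no prefix
  G='011' vs H='11': no prefix
  B='10' vs D='00': no prefix
  B='10' vs E='010': no prefix
  B='10' vs G='011': no prefix
  B='10' vs H='11': no prefix
  H='11' vs D='00': no prefix
  H='11' vs E='010': no prefix
  H='11' vs G='011': no prefix
  H='11' vs B='10': no prefix
No violation found over all pairs.

YES -- this is a valid prefix code. No codeword is a prefix of any other codeword.


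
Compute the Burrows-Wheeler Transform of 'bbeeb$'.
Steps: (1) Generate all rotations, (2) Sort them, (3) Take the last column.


Rotations (sorted):
  0: $bbeeb -> last char: b
  1: b$bbee -> last char: e
  2: bbeeb$ -> last char: $
  3: beeb$b -> last char: b
  4: eb$bbe -> last char: e
  5: eeb$bb -> last char: b


BWT = be$beb


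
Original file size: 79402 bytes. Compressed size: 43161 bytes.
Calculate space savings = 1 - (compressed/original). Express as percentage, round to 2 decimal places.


ratio = compressed/original = 43161/79402 = 0.543576
savings = 1 - ratio = 1 - 0.543576 = 0.456424
as a percentage: 0.456424 * 100 = 45.64%

Space savings = 1 - 43161/79402 = 45.64%


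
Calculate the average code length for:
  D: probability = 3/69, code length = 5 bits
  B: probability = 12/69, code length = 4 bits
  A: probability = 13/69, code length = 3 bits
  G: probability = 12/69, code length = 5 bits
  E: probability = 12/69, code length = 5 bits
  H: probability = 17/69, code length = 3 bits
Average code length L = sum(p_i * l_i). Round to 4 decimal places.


Weighted contributions p_i * l_i:
  D: (3/69) * 5 = 15/69
  B: (12/69) * 4 = 48/69
  A: (13/69) * 3 = 39/69
  G: (12/69) * 5 = 60/69
  E: (12/69) * 5 = 60/69
  H: (17/69) * 3 = 51/69
Sum = (15 + 48 + 39 + 60 + 60 + 51)/69 = 273/69

L = 273/69 = 3.9565 bits/symbol


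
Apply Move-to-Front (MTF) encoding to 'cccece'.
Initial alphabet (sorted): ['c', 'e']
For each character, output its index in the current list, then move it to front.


MTF encoding:
'c': index 0 in ['c', 'e'] -> ['c', 'e']
'c': index 0 in ['c', 'e'] -> ['c', 'e']
'c': index 0 in ['c', 'e'] -> ['c', 'e']
'e': index 1 in ['c', 'e'] -> ['e', 'c']
'c': index 1 in ['e', 'c'] -> ['c', 'e']
'e': index 1 in ['c', 'e'] -> ['e', 'c']


Output: [0, 0, 0, 1, 1, 1]


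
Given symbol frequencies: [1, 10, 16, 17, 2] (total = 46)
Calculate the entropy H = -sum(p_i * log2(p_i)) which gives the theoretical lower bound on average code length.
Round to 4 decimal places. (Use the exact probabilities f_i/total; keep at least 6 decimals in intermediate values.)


Per-symbol terms -p_i * log2(p_i) with p_i = f_i/46:
  p = 1/46 = 0.021739: log2(p) = -5.523562, -p*log2(p) = 0.120077
  p = 10/46 = 0.217391: log2(p) = -2.201634, -p*log2(p) = 0.478616
  p = 16/46 = 0.347826: log2(p) = -1.523562, -p*log2(p) = 0.529935
  p = 17/46 = 0.369565: log2(p) = -1.436099, -p*log2(p) = 0.530732
  p = 2/46 = 0.043478: log2(p) = -4.523562, -p*log2(p) = 0.196677
H = 0.120077 + 0.478616 + 0.529935 + 0.530732 + 0.196677 = 1.856037

H = 1.856 bits/symbol


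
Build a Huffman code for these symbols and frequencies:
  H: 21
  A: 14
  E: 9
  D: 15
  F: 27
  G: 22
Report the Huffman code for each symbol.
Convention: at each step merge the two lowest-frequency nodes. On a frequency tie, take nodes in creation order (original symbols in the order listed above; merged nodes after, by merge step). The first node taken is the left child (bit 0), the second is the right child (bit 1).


Huffman tree construction:
Step 1: Merge E(9) + A(14) = 23
Step 2: Merge D(15) + H(21) = 36
Step 3: Merge G(22) + (E+A)(23) = 45
Step 4: Merge F(27) + (D+H)(36) = 63
Step 5: Merge (G+(E+A))(45) + (F+(D+H))(63) = 108
Read each symbol's code off the tree from the root (left child = 0, right child = 1).

Codes:
  H: 111 (length 3)
  A: 011 (length 3)
  E: 010 (length 3)
  D: 110 (length 3)
  F: 10 (length 2)
  G: 00 (length 2)
Average code length: 275/108 = 2.5463 bits/symbol


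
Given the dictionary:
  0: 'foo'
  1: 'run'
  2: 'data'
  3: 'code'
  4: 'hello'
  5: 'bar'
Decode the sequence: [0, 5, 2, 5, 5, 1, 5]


Look up each index in the dictionary:
  0 -> 'foo'
  5 -> 'bar'
  2 -> 'data'
  5 -> 'bar'
  5 -> 'bar'
  1 -> 'run'
  5 -> 'bar'

Decoded: "foo bar data bar bar run bar"


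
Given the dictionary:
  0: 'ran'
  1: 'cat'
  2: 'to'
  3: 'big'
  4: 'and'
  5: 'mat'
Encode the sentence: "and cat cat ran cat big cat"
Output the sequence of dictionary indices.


Look up each word in the dictionary:
  'and' -> 4
  'cat' -> 1
  'cat' -> 1
  'ran' -> 0
  'cat' -> 1
  'big' -> 3
  'cat' -> 1

Encoded: [4, 1, 1, 0, 1, 3, 1]


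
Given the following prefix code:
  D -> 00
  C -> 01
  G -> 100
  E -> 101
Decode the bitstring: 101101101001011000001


Decoding step by step:
Bits 101 -> E
Bits 101 -> E
Bits 101 -> E
Bits 00 -> D
Bits 101 -> E
Bits 100 -> G
Bits 00 -> D
Bits 01 -> C


Decoded message: EEEDEGDC


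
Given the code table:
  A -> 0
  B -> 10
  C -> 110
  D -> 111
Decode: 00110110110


Decoding:
0 -> A
0 -> A
110 -> C
110 -> C
110 -> C


Result: AACCC


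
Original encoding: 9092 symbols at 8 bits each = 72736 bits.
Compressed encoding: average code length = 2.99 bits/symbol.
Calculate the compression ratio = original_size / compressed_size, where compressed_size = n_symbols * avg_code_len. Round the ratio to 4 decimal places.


original_size = n_symbols * orig_bits = 9092 * 8 = 72736 bits
compressed_size = n_symbols * avg_code_len = 9092 * 2.99 = 27185.08 bits
ratio = original_size / compressed_size = 72736 / 27185.08 = 2.6756

Compression ratio = 2.6756


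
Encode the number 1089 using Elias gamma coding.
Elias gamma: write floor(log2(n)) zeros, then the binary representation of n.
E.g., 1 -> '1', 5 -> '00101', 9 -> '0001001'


num_bits = floor(log2(1089)) + 1 = 11
leading_zeros = num_bits - 1 = 10
binary(1089) = 10001000001

Elias gamma(1089) = '0000000000' + '10001000001' = 000000000010001000001 (21 bits)


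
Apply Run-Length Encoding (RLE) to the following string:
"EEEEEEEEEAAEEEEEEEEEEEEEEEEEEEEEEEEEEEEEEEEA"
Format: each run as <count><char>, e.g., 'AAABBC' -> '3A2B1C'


Scanning runs left to right:
  i=0: run of 'E' x 9 -> '9E'
  i=9: run of 'A' x 2 -> '2A'
  i=11: run of 'E' x 32 -> '32E'
  i=43: run of 'A' x 1 -> '1A'

RLE = 9E2A32E1A


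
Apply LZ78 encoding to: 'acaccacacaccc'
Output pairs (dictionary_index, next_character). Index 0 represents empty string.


LZ78 encoding steps:
Dictionary: {0: ''}
Step 1: w='' (idx 0), next='a' -> output (0, 'a'), add 'a' as idx 1
Step 2: w='' (idx 0), next='c' -> output (0, 'c'), add 'c' as idx 2
Step 3: w='a' (idx 1), next='c' -> output (1, 'c'), add 'ac' as idx 3
Step 4: w='c' (idx 2), next='a' -> output (2, 'a'), add 'ca' as idx 4
Step 5: w='ca' (idx 4), next='c' -> output (4, 'c'), add 'cac' as idx 5
Step 6: w='ac' (idx 3), next='c' -> output (3, 'c'), add 'acc' as idx 6
Step 7: w='c' (idx 2), end of input -> output (2, '')


Encoded: [(0, 'a'), (0, 'c'), (1, 'c'), (2, 'a'), (4, 'c'), (3, 'c'), (2, '')]


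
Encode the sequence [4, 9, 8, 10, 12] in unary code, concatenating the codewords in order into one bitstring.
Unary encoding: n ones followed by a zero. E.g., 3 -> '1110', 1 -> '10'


Encode each number as n ones followed by a terminating 0:
  4 -> 11110 (5 bits)
  9 -> 1111111110 (10 bits)
  8 -> 111111110 (9 bits)
  10 -> 11111111110 (11 bits)
  12 -> 1111111111110 (13 bits)
Total length = 5 + 10 + 9 + 11 + 13 = 48 bits.

Unary([4, 9, 8, 10, 12]) = 111101111111110111111110111111111101111111111110 (48 bits)


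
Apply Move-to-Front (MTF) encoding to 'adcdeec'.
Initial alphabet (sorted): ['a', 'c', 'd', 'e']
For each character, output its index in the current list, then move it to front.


MTF encoding:
'a': index 0 in ['a', 'c', 'd', 'e'] -> ['a', 'c', 'd', 'e']
'd': index 2 in ['a', 'c', 'd', 'e'] -> ['d', 'a', 'c', 'e']
'c': index 2 in ['d', 'a', 'c', 'e'] -> ['c', 'd', 'a', 'e']
'd': index 1 in ['c', 'd', 'a', 'e'] -> ['d', 'c', 'a', 'e']
'e': index 3 in ['d', 'c', 'a', 'e'] -> ['e', 'd', 'c', 'a']
'e': index 0 in ['e', 'd', 'c', 'a'] -> ['e', 'd', 'c', 'a']
'c': index 2 in ['e', 'd', 'c', 'a'] -> ['c', 'e', 'd', 'a']


Output: [0, 2, 2, 1, 3, 0, 2]


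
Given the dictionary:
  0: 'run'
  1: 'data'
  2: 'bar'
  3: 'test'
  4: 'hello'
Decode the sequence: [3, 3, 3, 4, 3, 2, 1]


Look up each index in the dictionary:
  3 -> 'test'
  3 -> 'test'
  3 -> 'test'
  4 -> 'hello'
  3 -> 'test'
  2 -> 'bar'
  1 -> 'data'

Decoded: "test test test hello test bar data"


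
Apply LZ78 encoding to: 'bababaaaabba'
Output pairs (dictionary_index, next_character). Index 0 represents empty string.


LZ78 encoding steps:
Dictionary: {0: ''}
Step 1: w='' (idx 0), next='b' -> output (0, 'b'), add 'b' as idx 1
Step 2: w='' (idx 0), next='a' -> output (0, 'a'), add 'a' as idx 2
Step 3: w='b' (idx 1), next='a' -> output (1, 'a'), add 'ba' as idx 3
Step 4: w='ba' (idx 3), next='a' -> output (3, 'a'), add 'baa' as idx 4
Step 5: w='a' (idx 2), next='a' -> output (2, 'a'), add 'aa' as idx 5
Step 6: w='b' (idx 1), next='b' -> output (1, 'b'), add 'bb' as idx 6
Step 7: w='a' (idx 2), end of input -> output (2, '')


Encoded: [(0, 'b'), (0, 'a'), (1, 'a'), (3, 'a'), (2, 'a'), (1, 'b'), (2, '')]


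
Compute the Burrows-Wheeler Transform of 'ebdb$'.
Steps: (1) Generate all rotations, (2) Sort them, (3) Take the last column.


Rotations (sorted):
  0: $ebdb -> last char: b
  1: b$ebd -> last char: d
  2: bdb$e -> last char: e
  3: db$eb -> last char: b
  4: ebdb$ -> last char: $


BWT = bdeb$


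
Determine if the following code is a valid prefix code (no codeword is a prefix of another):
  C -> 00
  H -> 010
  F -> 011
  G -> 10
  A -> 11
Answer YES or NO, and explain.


Checking each pair (does one codeword prefix another?):
  C='00' vs H='010': no prefix
  C='00' vs F='011': no prefix
  C='00' vs G='10': no prefix
  C='00' vs A='11': no prefix
  H='010' vs C='00': no prefix
  H='010' vs F='011': no prefix
  H='010' vs G='10': no prefix
  H='010' vs A='11': no prefix
  F='011' vs C='00': no prefix
  F='011' vs H='010': no prefix
  F='011' vs G='10': no prefix
  F='011' vs A='11': no prefix
  G='10' vs C='00': no prefix
  G='10' vs H='010': no prefix
  G='10' vs F='011': no prefix
  G='10' vs A='11': no prefix
  A='11' vs C='00': no prefix
  A='11' vs H='010': no prefix
  A='11' vs F='011': no prefix
  A='11' vs G='10': no prefix
No violation found over all pairs.

YES -- this is a valid prefix code. No codeword is a prefix of any other codeword.


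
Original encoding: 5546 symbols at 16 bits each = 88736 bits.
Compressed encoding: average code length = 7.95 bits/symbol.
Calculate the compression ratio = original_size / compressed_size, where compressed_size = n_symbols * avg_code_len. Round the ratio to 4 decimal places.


original_size = n_symbols * orig_bits = 5546 * 16 = 88736 bits
compressed_size = n_symbols * avg_code_len = 5546 * 7.95 = 44090.7 bits
ratio = original_size / compressed_size = 88736 / 44090.7 = 2.0126

Compression ratio = 2.0126


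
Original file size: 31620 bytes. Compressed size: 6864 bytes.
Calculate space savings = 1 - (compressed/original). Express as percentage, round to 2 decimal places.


ratio = compressed/original = 6864/31620 = 0.217078
savings = 1 - ratio = 1 - 0.217078 = 0.782922
as a percentage: 0.782922 * 100 = 78.29%

Space savings = 1 - 6864/31620 = 78.29%


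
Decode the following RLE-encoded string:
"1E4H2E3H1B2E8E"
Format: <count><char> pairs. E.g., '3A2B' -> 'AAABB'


Expanding each <count><char> pair:
  1E -> 'E'
  4H -> 'HHHH'
  2E -> 'EE'
  3H -> 'HHH'
  1B -> 'B'
  2E -> 'EE'
  8E -> 'EEEEEEEE'

Decoded = EHHHHEEHHHBEEEEEEEEEE


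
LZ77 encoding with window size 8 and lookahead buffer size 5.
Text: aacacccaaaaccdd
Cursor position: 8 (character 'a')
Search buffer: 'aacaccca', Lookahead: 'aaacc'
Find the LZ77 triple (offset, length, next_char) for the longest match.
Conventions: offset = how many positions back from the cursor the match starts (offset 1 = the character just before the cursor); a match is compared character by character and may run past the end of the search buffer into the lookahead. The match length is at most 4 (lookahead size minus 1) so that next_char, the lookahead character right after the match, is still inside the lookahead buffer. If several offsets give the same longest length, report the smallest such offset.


Try each offset into the search buffer:
  offset=1 (pos 7, char 'a'): match length 3
  offset=2 (pos 6, char 'c'): match length 0
  offset=3 (pos 5, char 'c'): match length 0
  offset=4 (pos 4, char 'c'): match length 0
  offset=5 (pos 3, char 'a'): match length 1
  offset=6 (pos 2, char 'c'): match length 0
  offset=7 (pos 1, char 'a'): match length 1
  offset=8 (pos 0, char 'a'): match length 2
Longest match has length 3 at offset 1.
next_char = character at position 8 + 3 = 11 -> 'c'

Best match: offset=1, length=3 (matching 'aaa' starting at position 7)
LZ77 triple: (1, 3, 'c')


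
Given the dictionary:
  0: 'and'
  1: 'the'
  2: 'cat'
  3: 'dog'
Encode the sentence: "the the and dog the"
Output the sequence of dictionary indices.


Look up each word in the dictionary:
  'the' -> 1
  'the' -> 1
  'and' -> 0
  'dog' -> 3
  'the' -> 1

Encoded: [1, 1, 0, 3, 1]


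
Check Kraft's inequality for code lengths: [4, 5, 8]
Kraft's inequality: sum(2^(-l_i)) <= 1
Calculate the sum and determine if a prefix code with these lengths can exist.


Sum = 2^(-4) + 2^(-5) + 2^(-8)
    = 0.0625 + 0.03125 + 0.00390625
    = 25/256 = 0.09765625
Since 0.09765625 <= 1, Kraft's inequality IS satisfied.
A prefix code with these lengths CAN exist.

Kraft sum = 0.09765625. Satisfied.


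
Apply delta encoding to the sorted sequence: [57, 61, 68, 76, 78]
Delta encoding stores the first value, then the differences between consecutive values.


First value: 57
Deltas:
  61 - 57 = 4
  68 - 61 = 7
  76 - 68 = 8
  78 - 76 = 2


Delta encoded: [57, 4, 7, 8, 2]


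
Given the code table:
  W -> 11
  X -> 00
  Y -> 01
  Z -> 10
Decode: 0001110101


Decoding:
00 -> X
01 -> Y
11 -> W
01 -> Y
01 -> Y


Result: XYWYY


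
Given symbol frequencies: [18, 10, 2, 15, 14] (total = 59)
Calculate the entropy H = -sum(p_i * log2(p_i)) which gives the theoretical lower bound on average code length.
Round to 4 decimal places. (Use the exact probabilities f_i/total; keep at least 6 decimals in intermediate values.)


Per-symbol terms -p_i * log2(p_i) with p_i = f_i/59:
  p = 18/59 = 0.305085: log2(p) = -1.712718, -p*log2(p) = 0.522524
  p = 10/59 = 0.169492: log2(p) = -2.560715, -p*log2(p) = 0.434019
  p = 2/59 = 0.033898: log2(p) = -4.882643, -p*log2(p) = 0.165513
  p = 15/59 = 0.254237: log2(p) = -1.975752, -p*log2(p) = 0.502310
  p = 14/59 = 0.237288: log2(p) = -2.075288, -p*log2(p) = 0.492441
H = 0.522524 + 0.434019 + 0.165513 + 0.502310 + 0.492441 = 2.116807

H = 2.1168 bits/symbol


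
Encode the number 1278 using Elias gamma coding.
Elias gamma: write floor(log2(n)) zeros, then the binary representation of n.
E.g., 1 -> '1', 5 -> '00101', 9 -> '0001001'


num_bits = floor(log2(1278)) + 1 = 11
leading_zeros = num_bits - 1 = 10
binary(1278) = 10011111110

Elias gamma(1278) = '0000000000' + '10011111110' = 000000000010011111110 (21 bits)


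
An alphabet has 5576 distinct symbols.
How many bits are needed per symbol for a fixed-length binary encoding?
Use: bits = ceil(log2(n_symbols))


log2(5576) = 12.445
Bracket: 2^12 = 4096 < 5576 <= 2^13 = 8192
So ceil(log2(5576)) = 13

bits = ceil(log2(5576)) = ceil(12.445) = 13 bits


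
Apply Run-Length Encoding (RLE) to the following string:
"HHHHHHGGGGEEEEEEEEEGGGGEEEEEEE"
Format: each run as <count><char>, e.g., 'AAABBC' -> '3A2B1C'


Scanning runs left to right:
  i=0: run of 'H' x 6 -> '6H'
  i=6: run of 'G' x 4 -> '4G'
  i=10: run of 'E' x 9 -> '9E'
  i=19: run of 'G' x 4 -> '4G'
  i=23: run of 'E' x 7 -> '7E'

RLE = 6H4G9E4G7E


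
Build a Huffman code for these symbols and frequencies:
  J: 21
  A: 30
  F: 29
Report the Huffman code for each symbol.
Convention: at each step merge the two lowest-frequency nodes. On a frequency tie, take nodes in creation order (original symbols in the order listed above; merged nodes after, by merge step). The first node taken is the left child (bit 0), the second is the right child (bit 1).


Huffman tree construction:
Step 1: Merge J(21) + F(29) = 50
Step 2: Merge A(30) + (J+F)(50) = 80
Read each symbol's code off the tree from the root (left child = 0, right child = 1).

Codes:
  J: 10 (length 2)
  A: 0 (length 1)
  F: 11 (length 2)
Average code length: 130/80 = 1.6250 bits/symbol


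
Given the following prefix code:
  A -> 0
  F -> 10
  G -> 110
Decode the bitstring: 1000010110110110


Decoding step by step:
Bits 10 -> F
Bits 0 -> A
Bits 0 -> A
Bits 0 -> A
Bits 10 -> F
Bits 110 -> G
Bits 110 -> G
Bits 110 -> G


Decoded message: FAAAFGGG


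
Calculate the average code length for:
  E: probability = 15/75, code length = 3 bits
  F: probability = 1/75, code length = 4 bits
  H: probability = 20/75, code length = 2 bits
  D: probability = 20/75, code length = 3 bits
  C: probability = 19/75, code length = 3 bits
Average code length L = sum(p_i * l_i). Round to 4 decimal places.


Weighted contributions p_i * l_i:
  E: (15/75) * 3 = 45/75
  F: (1/75) * 4 = 4/75
  H: (20/75) * 2 = 40/75
  D: (20/75) * 3 = 60/75
  C: (19/75) * 3 = 57/75
Sum = (45 + 4 + 40 + 60 + 57)/75 = 206/75

L = 206/75 = 2.7467 bits/symbol


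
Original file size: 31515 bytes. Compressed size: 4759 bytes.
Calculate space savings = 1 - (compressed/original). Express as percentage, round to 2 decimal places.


ratio = compressed/original = 4759/31515 = 0.151007
savings = 1 - ratio = 1 - 0.151007 = 0.848993
as a percentage: 0.848993 * 100 = 84.9%

Space savings = 1 - 4759/31515 = 84.9%


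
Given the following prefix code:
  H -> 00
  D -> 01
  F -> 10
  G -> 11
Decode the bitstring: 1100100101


Decoding step by step:
Bits 11 -> G
Bits 00 -> H
Bits 10 -> F
Bits 01 -> D
Bits 01 -> D


Decoded message: GHFDD


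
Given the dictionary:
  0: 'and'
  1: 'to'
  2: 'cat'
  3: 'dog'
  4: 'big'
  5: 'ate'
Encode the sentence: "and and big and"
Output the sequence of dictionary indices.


Look up each word in the dictionary:
  'and' -> 0
  'and' -> 0
  'big' -> 4
  'and' -> 0

Encoded: [0, 0, 4, 0]


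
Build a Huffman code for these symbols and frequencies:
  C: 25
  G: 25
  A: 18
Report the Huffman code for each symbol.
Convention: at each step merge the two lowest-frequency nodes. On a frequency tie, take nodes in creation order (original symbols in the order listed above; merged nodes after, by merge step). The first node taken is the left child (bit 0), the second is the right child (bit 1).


Huffman tree construction:
Step 1: Merge A(18) + C(25) = 43
Step 2: Merge G(25) + (A+C)(43) = 68
Read each symbol's code off the tree from the root (left child = 0, right child = 1).

Codes:
  C: 11 (length 2)
  G: 0 (length 1)
  A: 10 (length 2)
Average code length: 111/68 = 1.6324 bits/symbol


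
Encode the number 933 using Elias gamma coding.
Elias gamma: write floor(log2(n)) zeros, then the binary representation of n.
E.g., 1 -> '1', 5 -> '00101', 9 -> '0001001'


num_bits = floor(log2(933)) + 1 = 10
leading_zeros = num_bits - 1 = 9
binary(933) = 1110100101

Elias gamma(933) = '000000000' + '1110100101' = 0000000001110100101 (19 bits)


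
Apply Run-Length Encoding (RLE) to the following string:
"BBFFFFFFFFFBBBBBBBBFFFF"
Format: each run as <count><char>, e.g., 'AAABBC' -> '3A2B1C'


Scanning runs left to right:
  i=0: run of 'B' x 2 -> '2B'
  i=2: run of 'F' x 9 -> '9F'
  i=11: run of 'B' x 8 -> '8B'
  i=19: run of 'F' x 4 -> '4F'

RLE = 2B9F8B4F


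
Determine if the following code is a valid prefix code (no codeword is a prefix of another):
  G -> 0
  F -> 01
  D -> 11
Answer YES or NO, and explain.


Checking each pair (does one codeword prefix another?):
  G='0' vs F='01': prefix -- VIOLATION

NO -- this is NOT a valid prefix code. G (0) is a prefix of F (01).


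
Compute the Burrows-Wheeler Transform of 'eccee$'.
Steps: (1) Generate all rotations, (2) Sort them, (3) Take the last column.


Rotations (sorted):
  0: $eccee -> last char: e
  1: ccee$e -> last char: e
  2: cee$ec -> last char: c
  3: e$ecce -> last char: e
  4: eccee$ -> last char: $
  5: ee$ecc -> last char: c


BWT = eece$c


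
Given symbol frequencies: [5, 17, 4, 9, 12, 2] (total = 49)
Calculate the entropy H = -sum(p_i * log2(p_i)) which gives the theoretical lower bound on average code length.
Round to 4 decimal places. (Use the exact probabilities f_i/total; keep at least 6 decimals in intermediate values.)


Per-symbol terms -p_i * log2(p_i) with p_i = f_i/49:
  p = 5/49 = 0.102041: log2(p) = -3.292782, -p*log2(p) = 0.335998
  p = 17/49 = 0.346939: log2(p) = -1.527247, -p*log2(p) = 0.529861
  p = 4/49 = 0.081633: log2(p) = -3.614710, -p*log2(p) = 0.295078
  p = 9/49 = 0.183673: log2(p) = -2.444785, -p*log2(p) = 0.449042
  p = 12/49 = 0.244898: log2(p) = -2.029747, -p*log2(p) = 0.497081
  p = 2/49 = 0.040816: log2(p) = -4.614710, -p*log2(p) = 0.188356
H = 0.335998 + 0.529861 + 0.295078 + 0.449042 + 0.497081 + 0.188356 = 2.295416

H = 2.2954 bits/symbol


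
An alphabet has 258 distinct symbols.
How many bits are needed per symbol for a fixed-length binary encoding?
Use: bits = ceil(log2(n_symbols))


log2(258) = 8.0112
Bracket: 2^8 = 256 < 258 <= 2^9 = 512
So ceil(log2(258)) = 9

bits = ceil(log2(258)) = ceil(8.0112) = 9 bits


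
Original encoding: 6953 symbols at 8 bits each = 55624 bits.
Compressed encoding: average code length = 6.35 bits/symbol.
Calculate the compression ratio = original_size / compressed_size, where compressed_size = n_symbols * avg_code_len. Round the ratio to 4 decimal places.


original_size = n_symbols * orig_bits = 6953 * 8 = 55624 bits
compressed_size = n_symbols * avg_code_len = 6953 * 6.35 = 44151.55 bits
ratio = original_size / compressed_size = 55624 / 44151.55 = 1.2598

Compression ratio = 1.2598


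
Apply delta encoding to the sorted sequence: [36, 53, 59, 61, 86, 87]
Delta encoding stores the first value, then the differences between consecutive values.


First value: 36
Deltas:
  53 - 36 = 17
  59 - 53 = 6
  61 - 59 = 2
  86 - 61 = 25
  87 - 86 = 1


Delta encoded: [36, 17, 6, 2, 25, 1]


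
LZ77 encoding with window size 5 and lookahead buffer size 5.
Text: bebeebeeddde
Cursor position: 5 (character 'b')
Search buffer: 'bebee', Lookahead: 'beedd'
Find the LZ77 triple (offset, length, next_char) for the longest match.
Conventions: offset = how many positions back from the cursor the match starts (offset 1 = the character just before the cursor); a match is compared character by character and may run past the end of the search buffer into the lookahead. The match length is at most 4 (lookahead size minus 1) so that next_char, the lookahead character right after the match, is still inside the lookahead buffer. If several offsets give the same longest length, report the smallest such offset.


Try each offset into the search buffer:
  offset=1 (pos 4, char 'e'): match length 0
  offset=2 (pos 3, char 'e'): match length 0
  offset=3 (pos 2, char 'b'): match length 3
  offset=4 (pos 1, char 'e'): match length 0
  offset=5 (pos 0, char 'b'): match length 2
Longest match has length 3 at offset 3.
next_char = character at position 5 + 3 = 8 -> 'd'

Best match: offset=3, length=3 (matching 'bee' starting at position 2)
LZ77 triple: (3, 3, 'd')


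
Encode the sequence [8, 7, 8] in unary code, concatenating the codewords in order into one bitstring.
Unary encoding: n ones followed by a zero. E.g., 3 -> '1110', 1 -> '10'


Encode each number as n ones followed by a terminating 0:
  8 -> 111111110 (9 bits)
  7 -> 11111110 (8 bits)
  8 -> 111111110 (9 bits)
Total length = 9 + 8 + 9 = 26 bits.

Unary([8, 7, 8]) = 11111111011111110111111110 (26 bits)


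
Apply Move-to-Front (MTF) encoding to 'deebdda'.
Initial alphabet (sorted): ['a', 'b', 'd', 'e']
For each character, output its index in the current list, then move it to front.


MTF encoding:
'd': index 2 in ['a', 'b', 'd', 'e'] -> ['d', 'a', 'b', 'e']
'e': index 3 in ['d', 'a', 'b', 'e'] -> ['e', 'd', 'a', 'b']
'e': index 0 in ['e', 'd', 'a', 'b'] -> ['e', 'd', 'a', 'b']
'b': index 3 in ['e', 'd', 'a', 'b'] -> ['b', 'e', 'd', 'a']
'd': index 2 in ['b', 'e', 'd', 'a'] -> ['d', 'b', 'e', 'a']
'd': index 0 in ['d', 'b', 'e', 'a'] -> ['d', 'b', 'e', 'a']
'a': index 3 in ['d', 'b', 'e', 'a'] -> ['a', 'd', 'b', 'e']


Output: [2, 3, 0, 3, 2, 0, 3]


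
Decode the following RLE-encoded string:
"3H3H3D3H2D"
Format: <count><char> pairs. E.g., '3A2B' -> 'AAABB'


Expanding each <count><char> pair:
  3H -> 'HHH'
  3H -> 'HHH'
  3D -> 'DDD'
  3H -> 'HHH'
  2D -> 'DD'

Decoded = HHHHHHDDDHHHDD


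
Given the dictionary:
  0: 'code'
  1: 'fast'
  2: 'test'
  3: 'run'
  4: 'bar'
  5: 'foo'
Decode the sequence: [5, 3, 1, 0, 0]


Look up each index in the dictionary:
  5 -> 'foo'
  3 -> 'run'
  1 -> 'fast'
  0 -> 'code'
  0 -> 'code'

Decoded: "foo run fast code code"


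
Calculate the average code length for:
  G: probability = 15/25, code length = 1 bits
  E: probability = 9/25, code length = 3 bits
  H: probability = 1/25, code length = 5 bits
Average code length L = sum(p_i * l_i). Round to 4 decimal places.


Weighted contributions p_i * l_i:
  G: (15/25) * 1 = 15/25
  E: (9/25) * 3 = 27/25
  H: (1/25) * 5 = 5/25
Sum = (15 + 27 + 5)/25 = 47/25

L = 47/25 = 1.8800 bits/symbol


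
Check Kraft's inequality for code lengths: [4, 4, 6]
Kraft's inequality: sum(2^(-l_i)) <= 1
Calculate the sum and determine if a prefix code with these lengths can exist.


Sum = 2^(-4) + 2^(-4) + 2^(-6)
    = 0.0625 + 0.0625 + 0.015625
    = 9/64 = 0.140625
Since 0.140625 <= 1, Kraft's inequality IS satisfied.
A prefix code with these lengths CAN exist.

Kraft sum = 0.140625. Satisfied.


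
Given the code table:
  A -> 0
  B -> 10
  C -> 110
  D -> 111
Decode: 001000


Decoding:
0 -> A
0 -> A
10 -> B
0 -> A
0 -> A


Result: AABAA


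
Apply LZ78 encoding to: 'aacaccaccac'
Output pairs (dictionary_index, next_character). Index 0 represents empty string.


LZ78 encoding steps:
Dictionary: {0: ''}
Step 1: w='' (idx 0), next='a' -> output (0, 'a'), add 'a' as idx 1
Step 2: w='a' (idx 1), next='c' -> output (1, 'c'), add 'ac' as idx 2
Step 3: w='ac' (idx 2), next='c' -> output (2, 'c'), add 'acc' as idx 3
Step 4: w='acc' (idx 3), next='a' -> output (3, 'a'), add 'acca' as idx 4
Step 5: w='' (idx 0), next='c' -> output (0, 'c'), add 'c' as idx 5


Encoded: [(0, 'a'), (1, 'c'), (2, 'c'), (3, 'a'), (0, 'c')]


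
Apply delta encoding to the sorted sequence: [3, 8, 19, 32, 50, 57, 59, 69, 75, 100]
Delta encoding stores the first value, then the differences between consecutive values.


First value: 3
Deltas:
  8 - 3 = 5
  19 - 8 = 11
  32 - 19 = 13
  50 - 32 = 18
  57 - 50 = 7
  59 - 57 = 2
  69 - 59 = 10
  75 - 69 = 6
  100 - 75 = 25


Delta encoded: [3, 5, 11, 13, 18, 7, 2, 10, 6, 25]


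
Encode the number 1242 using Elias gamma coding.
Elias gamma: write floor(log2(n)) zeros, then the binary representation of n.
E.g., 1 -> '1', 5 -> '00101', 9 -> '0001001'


num_bits = floor(log2(1242)) + 1 = 11
leading_zeros = num_bits - 1 = 10
binary(1242) = 10011011010

Elias gamma(1242) = '0000000000' + '10011011010' = 000000000010011011010 (21 bits)


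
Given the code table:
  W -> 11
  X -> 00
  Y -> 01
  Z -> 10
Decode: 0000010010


Decoding:
00 -> X
00 -> X
01 -> Y
00 -> X
10 -> Z


Result: XXYXZ


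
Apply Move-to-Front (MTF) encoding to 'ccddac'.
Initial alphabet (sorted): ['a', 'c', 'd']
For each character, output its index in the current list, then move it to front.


MTF encoding:
'c': index 1 in ['a', 'c', 'd'] -> ['c', 'a', 'd']
'c': index 0 in ['c', 'a', 'd'] -> ['c', 'a', 'd']
'd': index 2 in ['c', 'a', 'd'] -> ['d', 'c', 'a']
'd': index 0 in ['d', 'c', 'a'] -> ['d', 'c', 'a']
'a': index 2 in ['d', 'c', 'a'] -> ['a', 'd', 'c']
'c': index 2 in ['a', 'd', 'c'] -> ['c', 'a', 'd']


Output: [1, 0, 2, 0, 2, 2]


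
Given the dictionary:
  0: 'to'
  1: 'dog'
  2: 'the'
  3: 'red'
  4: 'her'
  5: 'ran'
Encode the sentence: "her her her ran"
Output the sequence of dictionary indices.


Look up each word in the dictionary:
  'her' -> 4
  'her' -> 4
  'her' -> 4
  'ran' -> 5

Encoded: [4, 4, 4, 5]


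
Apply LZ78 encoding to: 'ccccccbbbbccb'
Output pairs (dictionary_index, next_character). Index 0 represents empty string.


LZ78 encoding steps:
Dictionary: {0: ''}
Step 1: w='' (idx 0), next='c' -> output (0, 'c'), add 'c' as idx 1
Step 2: w='c' (idx 1), next='c' -> output (1, 'c'), add 'cc' as idx 2
Step 3: w='cc' (idx 2), next='c' -> output (2, 'c'), add 'ccc' as idx 3
Step 4: w='' (idx 0), next='b' -> output (0, 'b'), add 'b' as idx 4
Step 5: w='b' (idx 4), next='b' -> output (4, 'b'), add 'bb' as idx 5
Step 6: w='b' (idx 4), next='c' -> output (4, 'c'), add 'bc' as idx 6
Step 7: w='c' (idx 1), next='b' -> output (1, 'b'), add 'cb' as idx 7


Encoded: [(0, 'c'), (1, 'c'), (2, 'c'), (0, 'b'), (4, 'b'), (4, 'c'), (1, 'b')]


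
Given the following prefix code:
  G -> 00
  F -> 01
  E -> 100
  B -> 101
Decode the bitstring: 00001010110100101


Decoding step by step:
Bits 00 -> G
Bits 00 -> G
Bits 101 -> B
Bits 01 -> F
Bits 101 -> B
Bits 00 -> G
Bits 101 -> B


Decoded message: GGBFBGB


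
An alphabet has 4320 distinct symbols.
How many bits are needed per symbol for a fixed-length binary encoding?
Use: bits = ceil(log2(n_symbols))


log2(4320) = 12.0768
Bracket: 2^12 = 4096 < 4320 <= 2^13 = 8192
So ceil(log2(4320)) = 13

bits = ceil(log2(4320)) = ceil(12.0768) = 13 bits


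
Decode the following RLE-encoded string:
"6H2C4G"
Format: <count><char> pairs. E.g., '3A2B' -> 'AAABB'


Expanding each <count><char> pair:
  6H -> 'HHHHHH'
  2C -> 'CC'
  4G -> 'GGGG'

Decoded = HHHHHHCCGGGG


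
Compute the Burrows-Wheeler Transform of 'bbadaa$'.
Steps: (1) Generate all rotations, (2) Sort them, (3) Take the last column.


Rotations (sorted):
  0: $bbadaa -> last char: a
  1: a$bbada -> last char: a
  2: aa$bbad -> last char: d
  3: adaa$bb -> last char: b
  4: badaa$b -> last char: b
  5: bbadaa$ -> last char: $
  6: daa$bba -> last char: a


BWT = aadbb$a


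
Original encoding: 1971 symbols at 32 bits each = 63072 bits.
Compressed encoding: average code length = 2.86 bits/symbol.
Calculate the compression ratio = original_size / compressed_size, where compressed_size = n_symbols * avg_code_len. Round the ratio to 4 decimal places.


original_size = n_symbols * orig_bits = 1971 * 32 = 63072 bits
compressed_size = n_symbols * avg_code_len = 1971 * 2.86 = 5637.06 bits
ratio = original_size / compressed_size = 63072 / 5637.06 = 11.1888

Compression ratio = 11.1888


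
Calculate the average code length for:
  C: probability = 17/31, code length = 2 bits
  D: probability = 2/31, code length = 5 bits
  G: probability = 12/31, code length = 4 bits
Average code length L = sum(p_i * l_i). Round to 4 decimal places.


Weighted contributions p_i * l_i:
  C: (17/31) * 2 = 34/31
  D: (2/31) * 5 = 10/31
  G: (12/31) * 4 = 48/31
Sum = (34 + 10 + 48)/31 = 92/31

L = 92/31 = 2.9677 bits/symbol
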